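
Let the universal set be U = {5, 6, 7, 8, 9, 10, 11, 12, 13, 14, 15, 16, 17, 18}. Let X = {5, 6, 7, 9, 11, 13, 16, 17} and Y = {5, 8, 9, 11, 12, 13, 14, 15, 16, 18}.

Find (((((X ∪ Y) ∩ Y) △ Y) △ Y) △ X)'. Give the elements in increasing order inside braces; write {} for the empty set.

X ∪ Y = {5, 6, 7, 8, 9, 11, 12, 13, 14, 15, 16, 17, 18}
(X ∪ Y) ∩ Y = {5, 8, 9, 11, 12, 13, 14, 15, 16, 18}
((X ∪ Y) ∩ Y) △ Y = {}
(((X ∪ Y) ∩ Y) △ Y) △ Y = {5, 8, 9, 11, 12, 13, 14, 15, 16, 18}
((((X ∪ Y) ∩ Y) △ Y) △ Y) △ X = {6, 7, 8, 12, 14, 15, 17, 18}
(((((X ∪ Y) ∩ Y) △ Y) △ Y) △ X)' = {5, 9, 10, 11, 13, 16}

{5, 9, 10, 11, 13, 16}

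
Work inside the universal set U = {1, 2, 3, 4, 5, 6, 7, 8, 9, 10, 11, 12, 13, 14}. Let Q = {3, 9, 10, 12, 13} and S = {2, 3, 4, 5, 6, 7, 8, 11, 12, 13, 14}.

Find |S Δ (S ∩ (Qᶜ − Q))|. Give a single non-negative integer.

Qᶜ = {1, 2, 4, 5, 6, 7, 8, 11, 14}
Qᶜ − Q = {1, 2, 4, 5, 6, 7, 8, 11, 14}
S ∩ (Qᶜ − Q) = {2, 4, 5, 6, 7, 8, 11, 14}
S Δ (S ∩ (Qᶜ − Q)) = {3, 12, 13}
|S Δ (S ∩ (Qᶜ − Q))| = 3

3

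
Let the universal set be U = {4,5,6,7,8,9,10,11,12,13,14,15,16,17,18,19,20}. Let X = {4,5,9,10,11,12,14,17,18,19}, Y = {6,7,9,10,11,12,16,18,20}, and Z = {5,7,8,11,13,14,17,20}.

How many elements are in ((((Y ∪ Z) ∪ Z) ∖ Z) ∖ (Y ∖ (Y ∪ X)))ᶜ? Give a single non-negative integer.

11

Y ∪ Z = {5,6,7,8,9,10,11,12,13,14,16,17,18,20}
(Y ∪ Z) ∪ Z = {5,6,7,8,9,10,11,12,13,14,16,17,18,20}
((Y ∪ Z) ∪ Z) ∖ Z = {6,9,10,12,16,18}
Y ∪ X = {4,5,6,7,9,10,11,12,14,16,17,18,19,20}
Y ∖ (Y ∪ X) = {}
(((Y ∪ Z) ∪ Z) ∖ Z) ∖ (Y ∖ (Y ∪ X)) = {6,9,10,12,16,18}
((((Y ∪ Z) ∪ Z) ∖ Z) ∖ (Y ∖ (Y ∪ X)))ᶜ = {4,5,7,8,11,13,14,15,17,19,20}
|((((Y ∪ Z) ∪ Z) ∖ Z) ∖ (Y ∖ (Y ∪ X)))ᶜ| = 11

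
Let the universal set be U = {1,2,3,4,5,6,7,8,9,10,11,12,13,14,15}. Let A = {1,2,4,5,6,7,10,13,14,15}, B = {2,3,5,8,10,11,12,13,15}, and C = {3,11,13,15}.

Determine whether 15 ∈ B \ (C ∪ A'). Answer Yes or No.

No

15 ∈ A, so 15 ∉ A'
15 ∈ C and 15 ∉ A', so 15 ∈ C ∪ A'
15 ∈ B and 15 ∈ (C ∪ A'), so 15 ∉ B \ (C ∪ A')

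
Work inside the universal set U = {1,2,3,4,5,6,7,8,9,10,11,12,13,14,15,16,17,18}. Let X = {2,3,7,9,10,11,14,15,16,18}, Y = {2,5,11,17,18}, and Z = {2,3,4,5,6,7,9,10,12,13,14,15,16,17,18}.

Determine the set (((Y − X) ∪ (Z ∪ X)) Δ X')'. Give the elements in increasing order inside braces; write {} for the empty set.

Y − X = {5,17}
Z ∪ X = {2,3,4,5,6,7,9,10,11,12,13,14,15,16,17,18}
(Y − X) ∪ (Z ∪ X) = {2,3,4,5,6,7,9,10,11,12,13,14,15,16,17,18}
X' = {1,4,5,6,8,12,13,17}
((Y − X) ∪ (Z ∪ X)) Δ X' = {1,2,3,7,8,9,10,11,14,15,16,18}
(((Y − X) ∪ (Z ∪ X)) Δ X')' = {4,5,6,12,13,17}

{4,5,6,12,13,17}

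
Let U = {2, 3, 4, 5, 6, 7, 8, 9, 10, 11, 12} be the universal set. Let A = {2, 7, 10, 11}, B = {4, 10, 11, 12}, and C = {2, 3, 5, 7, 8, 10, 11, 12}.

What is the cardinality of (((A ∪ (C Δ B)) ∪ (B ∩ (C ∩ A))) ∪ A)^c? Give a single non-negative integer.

3

C Δ B = {2, 3, 4, 5, 7, 8}
A ∪ (C Δ B) = {2, 3, 4, 5, 7, 8, 10, 11}
C ∩ A = {2, 7, 10, 11}
B ∩ (C ∩ A) = {10, 11}
(A ∪ (C Δ B)) ∪ (B ∩ (C ∩ A)) = {2, 3, 4, 5, 7, 8, 10, 11}
((A ∪ (C Δ B)) ∪ (B ∩ (C ∩ A))) ∪ A = {2, 3, 4, 5, 7, 8, 10, 11}
(((A ∪ (C Δ B)) ∪ (B ∩ (C ∩ A))) ∪ A)^c = {6, 9, 12}
|(((A ∪ (C Δ B)) ∪ (B ∩ (C ∩ A))) ∪ A)^c| = 3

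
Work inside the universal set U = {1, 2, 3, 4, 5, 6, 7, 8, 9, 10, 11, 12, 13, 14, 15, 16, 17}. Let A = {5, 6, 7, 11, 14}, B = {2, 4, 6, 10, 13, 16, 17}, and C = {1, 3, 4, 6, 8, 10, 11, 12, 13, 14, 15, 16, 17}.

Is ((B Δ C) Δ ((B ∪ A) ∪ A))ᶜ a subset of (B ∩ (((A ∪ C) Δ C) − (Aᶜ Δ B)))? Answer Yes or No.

No

B Δ C = {1, 2, 3, 8, 11, 12, 14, 15}
B ∪ A = {2, 4, 5, 6, 7, 10, 11, 13, 14, 16, 17}
(B ∪ A) ∪ A = {2, 4, 5, 6, 7, 10, 11, 13, 14, 16, 17}
(B Δ C) Δ ((B ∪ A) ∪ A) = {1, 3, 4, 5, 6, 7, 8, 10, 12, 13, 15, 16, 17}
((B Δ C) Δ ((B ∪ A) ∪ A))ᶜ = {2, 9, 11, 14}
A ∪ C = {1, 3, 4, 5, 6, 7, 8, 10, 11, 12, 13, 14, 15, 16, 17}
(A ∪ C) Δ C = {5, 7}
Aᶜ = {1, 2, 3, 4, 8, 9, 10, 12, 13, 15, 16, 17}
Aᶜ Δ B = {1, 3, 6, 8, 9, 12, 15}
((A ∪ C) Δ C) − (Aᶜ Δ B) = {5, 7}
B ∩ (((A ∪ C) Δ C) − (Aᶜ Δ B)) = {}
2 ∈ ((B Δ C) Δ ((B ∪ A) ∪ A))ᶜ but 2 ∉ B ∩ (((A ∪ C) Δ C) − (Aᶜ Δ B)), so the inclusion fails.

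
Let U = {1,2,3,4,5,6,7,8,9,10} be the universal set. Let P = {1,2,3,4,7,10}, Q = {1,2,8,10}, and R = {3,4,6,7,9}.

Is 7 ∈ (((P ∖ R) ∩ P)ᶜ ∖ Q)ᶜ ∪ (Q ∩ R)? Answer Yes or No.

No

7 ∈ P and 7 ∈ R, so 7 ∉ P ∖ R
7 ∉ (P ∖ R) and 7 ∈ P, so 7 ∉ (P ∖ R) ∩ P
7 ∈ ((P ∖ R) ∩ P)ᶜ since 7 ∉ ((P ∖ R) ∩ P)
7 ∈ ((P ∖ R) ∩ P)ᶜ and 7 ∉ Q, so 7 ∈ ((P ∖ R) ∩ P)ᶜ ∖ Q
7 ∉ (((P ∖ R) ∩ P)ᶜ ∖ Q)ᶜ since 7 ∈ (((P ∖ R) ∩ P)ᶜ ∖ Q)
7 ∉ Q and 7 ∈ R, so 7 ∉ Q ∩ R
7 ∉ (((P ∖ R) ∩ P)ᶜ ∖ Q)ᶜ and 7 ∉ (Q ∩ R), so 7 ∉ (((P ∖ R) ∩ P)ᶜ ∖ Q)ᶜ ∪ (Q ∩ R)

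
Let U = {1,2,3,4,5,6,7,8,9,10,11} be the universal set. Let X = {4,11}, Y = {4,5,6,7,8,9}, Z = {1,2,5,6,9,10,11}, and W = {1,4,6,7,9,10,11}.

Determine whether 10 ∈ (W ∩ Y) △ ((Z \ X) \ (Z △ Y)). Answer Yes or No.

No

10 ∈ W and 10 ∉ Y, so 10 ∉ W ∩ Y
10 ∈ Z and 10 ∉ X, so 10 ∈ Z \ X
10 ∈ Z and 10 ∉ Y, so 10 ∈ Z △ Y
10 ∈ (Z \ X) and 10 ∈ (Z △ Y), so 10 ∉ (Z \ X) \ (Z △ Y)
10 ∉ (W ∩ Y) and 10 ∉ ((Z \ X) \ (Z △ Y)), so 10 ∉ (W ∩ Y) △ ((Z \ X) \ (Z △ Y))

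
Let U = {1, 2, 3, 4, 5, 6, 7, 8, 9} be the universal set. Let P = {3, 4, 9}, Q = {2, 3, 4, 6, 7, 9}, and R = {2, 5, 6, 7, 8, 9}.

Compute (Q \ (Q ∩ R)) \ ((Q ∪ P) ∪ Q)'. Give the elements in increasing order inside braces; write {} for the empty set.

{3, 4}

Q ∩ R = {2, 6, 7, 9}
Q \ (Q ∩ R) = {3, 4}
Q ∪ P = {2, 3, 4, 6, 7, 9}
(Q ∪ P) ∪ Q = {2, 3, 4, 6, 7, 9}
((Q ∪ P) ∪ Q)' = {1, 5, 8}
(Q \ (Q ∩ R)) \ ((Q ∪ P) ∪ Q)' = {3, 4}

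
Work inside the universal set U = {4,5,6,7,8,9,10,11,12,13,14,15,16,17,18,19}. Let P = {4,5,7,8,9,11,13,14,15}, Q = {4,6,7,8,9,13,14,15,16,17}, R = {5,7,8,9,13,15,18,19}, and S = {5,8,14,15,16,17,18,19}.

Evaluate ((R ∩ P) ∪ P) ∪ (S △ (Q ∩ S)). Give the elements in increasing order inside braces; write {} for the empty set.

R ∩ P = {5,7,8,9,13,15}
(R ∩ P) ∪ P = {4,5,7,8,9,11,13,14,15}
Q ∩ S = {8,14,15,16,17}
S △ (Q ∩ S) = {5,18,19}
((R ∩ P) ∪ P) ∪ (S △ (Q ∩ S)) = {4,5,7,8,9,11,13,14,15,18,19}

{4,5,7,8,9,11,13,14,15,18,19}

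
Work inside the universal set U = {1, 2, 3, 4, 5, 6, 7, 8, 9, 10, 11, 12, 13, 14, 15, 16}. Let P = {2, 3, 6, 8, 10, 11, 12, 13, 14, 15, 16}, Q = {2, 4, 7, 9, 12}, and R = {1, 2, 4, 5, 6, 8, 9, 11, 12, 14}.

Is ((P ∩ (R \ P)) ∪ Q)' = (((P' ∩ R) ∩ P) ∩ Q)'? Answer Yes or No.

No

R \ P = {1, 4, 5, 9}
P ∩ (R \ P) = {}
(P ∩ (R \ P)) ∪ Q = {2, 4, 7, 9, 12}
((P ∩ (R \ P)) ∪ Q)' = {1, 3, 5, 6, 8, 10, 11, 13, 14, 15, 16}
P' = {1, 4, 5, 7, 9}
P' ∩ R = {1, 4, 5, 9}
(P' ∩ R) ∩ P = {}
((P' ∩ R) ∩ P) ∩ Q = {}
(((P' ∩ R) ∩ P) ∩ Q)' = {1, 2, 3, 4, 5, 6, 7, 8, 9, 10, 11, 12, 13, 14, 15, 16}
2 ∈ (((P' ∩ R) ∩ P) ∩ Q)' but 2 ∉ ((P ∩ (R \ P)) ∪ Q)', so they differ.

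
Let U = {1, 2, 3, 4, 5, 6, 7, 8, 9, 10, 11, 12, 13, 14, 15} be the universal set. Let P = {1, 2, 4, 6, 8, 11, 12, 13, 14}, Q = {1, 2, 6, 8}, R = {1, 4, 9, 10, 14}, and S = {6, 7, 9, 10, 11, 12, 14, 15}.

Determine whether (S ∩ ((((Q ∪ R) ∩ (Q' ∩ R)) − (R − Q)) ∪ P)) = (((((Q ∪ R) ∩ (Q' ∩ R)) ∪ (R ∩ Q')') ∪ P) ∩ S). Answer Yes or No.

No

Q ∪ R = {1, 2, 4, 6, 8, 9, 10, 14}
Q' = {3, 4, 5, 7, 9, 10, 11, 12, 13, 14, 15}
Q' ∩ R = {4, 9, 10, 14}
(Q ∪ R) ∩ (Q' ∩ R) = {4, 9, 10, 14}
R − Q = {4, 9, 10, 14}
((Q ∪ R) ∩ (Q' ∩ R)) − (R − Q) = {}
(((Q ∪ R) ∩ (Q' ∩ R)) − (R − Q)) ∪ P = {1, 2, 4, 6, 8, 11, 12, 13, 14}
S ∩ ((((Q ∪ R) ∩ (Q' ∩ R)) − (R − Q)) ∪ P) = {6, 11, 12, 14}
R ∩ Q' = {4, 9, 10, 14}
(R ∩ Q')' = {1, 2, 3, 5, 6, 7, 8, 11, 12, 13, 15}
((Q ∪ R) ∩ (Q' ∩ R)) ∪ (R ∩ Q')' = {1, 2, 3, 4, 5, 6, 7, 8, 9, 10, 11, 12, 13, 14, 15}
(((Q ∪ R) ∩ (Q' ∩ R)) ∪ (R ∩ Q')') ∪ P = {1, 2, 3, 4, 5, 6, 7, 8, 9, 10, 11, 12, 13, 14, 15}
((((Q ∪ R) ∩ (Q' ∩ R)) ∪ (R ∩ Q')') ∪ P) ∩ S = {6, 7, 9, 10, 11, 12, 14, 15}
7 ∈ ((((Q ∪ R) ∩ (Q' ∩ R)) ∪ (R ∩ Q')') ∪ P) ∩ S but 7 ∉ S ∩ ((((Q ∪ R) ∩ (Q' ∩ R)) − (R − Q)) ∪ P), so they differ.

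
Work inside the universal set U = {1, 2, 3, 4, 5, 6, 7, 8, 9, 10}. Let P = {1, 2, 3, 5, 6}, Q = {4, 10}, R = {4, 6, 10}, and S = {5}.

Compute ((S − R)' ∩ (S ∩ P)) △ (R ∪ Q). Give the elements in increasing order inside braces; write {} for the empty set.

{4, 6, 10}

S − R = {5}
(S − R)' = {1, 2, 3, 4, 6, 7, 8, 9, 10}
S ∩ P = {5}
(S − R)' ∩ (S ∩ P) = {}
R ∪ Q = {4, 6, 10}
((S − R)' ∩ (S ∩ P)) △ (R ∪ Q) = {4, 6, 10}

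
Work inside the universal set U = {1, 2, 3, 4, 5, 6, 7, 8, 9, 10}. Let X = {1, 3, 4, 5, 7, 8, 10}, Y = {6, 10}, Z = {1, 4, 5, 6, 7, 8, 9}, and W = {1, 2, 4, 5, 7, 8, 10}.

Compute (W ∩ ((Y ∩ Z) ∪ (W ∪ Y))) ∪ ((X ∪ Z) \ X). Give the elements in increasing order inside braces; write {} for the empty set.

Y ∩ Z = {6}
W ∪ Y = {1, 2, 4, 5, 6, 7, 8, 10}
(Y ∩ Z) ∪ (W ∪ Y) = {1, 2, 4, 5, 6, 7, 8, 10}
W ∩ ((Y ∩ Z) ∪ (W ∪ Y)) = {1, 2, 4, 5, 7, 8, 10}
X ∪ Z = {1, 3, 4, 5, 6, 7, 8, 9, 10}
(X ∪ Z) \ X = {6, 9}
(W ∩ ((Y ∩ Z) ∪ (W ∪ Y))) ∪ ((X ∪ Z) \ X) = {1, 2, 4, 5, 6, 7, 8, 9, 10}

{1, 2, 4, 5, 6, 7, 8, 9, 10}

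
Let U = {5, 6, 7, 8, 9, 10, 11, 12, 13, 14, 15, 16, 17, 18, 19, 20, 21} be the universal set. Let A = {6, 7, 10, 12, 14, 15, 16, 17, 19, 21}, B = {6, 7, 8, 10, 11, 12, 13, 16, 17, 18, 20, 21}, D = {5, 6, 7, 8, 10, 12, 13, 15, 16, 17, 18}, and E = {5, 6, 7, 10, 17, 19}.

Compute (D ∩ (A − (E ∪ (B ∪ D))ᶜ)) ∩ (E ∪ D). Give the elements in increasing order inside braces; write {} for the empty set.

B ∪ D = {5, 6, 7, 8, 10, 11, 12, 13, 15, 16, 17, 18, 20, 21}
E ∪ (B ∪ D) = {5, 6, 7, 8, 10, 11, 12, 13, 15, 16, 17, 18, 19, 20, 21}
(E ∪ (B ∪ D))ᶜ = {9, 14}
A − (E ∪ (B ∪ D))ᶜ = {6, 7, 10, 12, 15, 16, 17, 19, 21}
D ∩ (A − (E ∪ (B ∪ D))ᶜ) = {6, 7, 10, 12, 15, 16, 17}
E ∪ D = {5, 6, 7, 8, 10, 12, 13, 15, 16, 17, 18, 19}
(D ∩ (A − (E ∪ (B ∪ D))ᶜ)) ∩ (E ∪ D) = {6, 7, 10, 12, 15, 16, 17}

{6, 7, 10, 12, 15, 16, 17}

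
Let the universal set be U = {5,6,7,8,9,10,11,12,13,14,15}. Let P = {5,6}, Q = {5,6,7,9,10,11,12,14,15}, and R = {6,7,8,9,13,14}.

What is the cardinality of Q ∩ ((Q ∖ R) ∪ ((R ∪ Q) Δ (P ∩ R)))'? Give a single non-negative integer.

1

Q ∖ R = {5,10,11,12,15}
R ∪ Q = {5,6,7,8,9,10,11,12,13,14,15}
P ∩ R = {6}
(R ∪ Q) Δ (P ∩ R) = {5,7,8,9,10,11,12,13,14,15}
(Q ∖ R) ∪ ((R ∪ Q) Δ (P ∩ R)) = {5,7,8,9,10,11,12,13,14,15}
((Q ∖ R) ∪ ((R ∪ Q) Δ (P ∩ R)))' = {6}
Q ∩ ((Q ∖ R) ∪ ((R ∪ Q) Δ (P ∩ R)))' = {6}
|Q ∩ ((Q ∖ R) ∪ ((R ∪ Q) Δ (P ∩ R)))'| = 1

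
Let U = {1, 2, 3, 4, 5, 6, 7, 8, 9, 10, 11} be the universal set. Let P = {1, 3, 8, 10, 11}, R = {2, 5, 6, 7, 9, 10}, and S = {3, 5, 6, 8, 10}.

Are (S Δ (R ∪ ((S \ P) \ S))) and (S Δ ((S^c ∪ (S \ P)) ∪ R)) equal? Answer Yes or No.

S \ P = {5, 6}
(S \ P) \ S = {}
R ∪ ((S \ P) \ S) = {2, 5, 6, 7, 9, 10}
S Δ (R ∪ ((S \ P) \ S)) = {2, 3, 7, 8, 9}
S^c = {1, 2, 4, 7, 9, 11}
S^c ∪ (S \ P) = {1, 2, 4, 5, 6, 7, 9, 11}
(S^c ∪ (S \ P)) ∪ R = {1, 2, 4, 5, 6, 7, 9, 10, 11}
S Δ ((S^c ∪ (S \ P)) ∪ R) = {1, 2, 3, 4, 7, 8, 9, 11}
1 ∈ S Δ ((S^c ∪ (S \ P)) ∪ R) but 1 ∉ S Δ (R ∪ ((S \ P) \ S)), so they differ.

No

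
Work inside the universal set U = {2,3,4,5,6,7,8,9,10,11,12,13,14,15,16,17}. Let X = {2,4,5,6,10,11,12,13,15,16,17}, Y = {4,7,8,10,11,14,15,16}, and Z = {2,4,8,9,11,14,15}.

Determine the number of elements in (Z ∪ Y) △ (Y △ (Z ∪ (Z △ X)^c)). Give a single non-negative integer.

Z ∪ Y = {2,4,7,8,9,10,11,14,15,16}
Z △ X = {5,6,8,9,10,12,13,14,16,17}
(Z △ X)^c = {2,3,4,7,11,15}
Z ∪ (Z △ X)^c = {2,3,4,7,8,9,11,14,15}
Y △ (Z ∪ (Z △ X)^c) = {2,3,9,10,16}
(Z ∪ Y) △ (Y △ (Z ∪ (Z △ X)^c)) = {3,4,7,8,11,14,15}
|(Z ∪ Y) △ (Y △ (Z ∪ (Z △ X)^c))| = 7

7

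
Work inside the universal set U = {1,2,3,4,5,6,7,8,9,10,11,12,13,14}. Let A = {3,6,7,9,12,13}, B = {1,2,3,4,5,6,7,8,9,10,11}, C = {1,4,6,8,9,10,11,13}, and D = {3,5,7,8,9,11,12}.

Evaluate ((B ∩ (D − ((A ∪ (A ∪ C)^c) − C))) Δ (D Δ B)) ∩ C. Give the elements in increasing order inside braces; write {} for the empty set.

{1,4,6,8,9,10,11}

A ∪ C = {1,3,4,6,7,8,9,10,11,12,13}
(A ∪ C)^c = {2,5,14}
A ∪ (A ∪ C)^c = {2,3,5,6,7,9,12,13,14}
(A ∪ (A ∪ C)^c) − C = {2,3,5,7,12,14}
D − ((A ∪ (A ∪ C)^c) − C) = {8,9,11}
B ∩ (D − ((A ∪ (A ∪ C)^c) − C)) = {8,9,11}
D Δ B = {1,2,4,6,10,12}
(B ∩ (D − ((A ∪ (A ∪ C)^c) − C))) Δ (D Δ B) = {1,2,4,6,8,9,10,11,12}
((B ∩ (D − ((A ∪ (A ∪ C)^c) − C))) Δ (D Δ B)) ∩ C = {1,4,6,8,9,10,11}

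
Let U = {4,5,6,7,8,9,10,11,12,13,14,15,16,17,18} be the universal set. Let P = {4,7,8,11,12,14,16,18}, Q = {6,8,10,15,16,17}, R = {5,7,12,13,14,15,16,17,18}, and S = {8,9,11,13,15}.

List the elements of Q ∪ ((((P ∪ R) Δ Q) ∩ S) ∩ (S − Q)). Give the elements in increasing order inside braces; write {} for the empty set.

P ∪ R = {4,5,7,8,11,12,13,14,15,16,17,18}
(P ∪ R) Δ Q = {4,5,6,7,10,11,12,13,14,18}
((P ∪ R) Δ Q) ∩ S = {11,13}
S − Q = {9,11,13}
(((P ∪ R) Δ Q) ∩ S) ∩ (S − Q) = {11,13}
Q ∪ ((((P ∪ R) Δ Q) ∩ S) ∩ (S − Q)) = {6,8,10,11,13,15,16,17}

{6,8,10,11,13,15,16,17}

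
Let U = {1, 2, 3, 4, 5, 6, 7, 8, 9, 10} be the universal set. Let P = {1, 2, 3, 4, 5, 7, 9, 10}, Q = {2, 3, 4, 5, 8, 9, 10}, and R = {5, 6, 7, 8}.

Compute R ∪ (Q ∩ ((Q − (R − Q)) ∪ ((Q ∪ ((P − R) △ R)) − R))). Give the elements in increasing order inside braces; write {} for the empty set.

R − Q = {6, 7}
Q − (R − Q) = {2, 3, 4, 5, 8, 9, 10}
P − R = {1, 2, 3, 4, 9, 10}
(P − R) △ R = {1, 2, 3, 4, 5, 6, 7, 8, 9, 10}
Q ∪ ((P − R) △ R) = {1, 2, 3, 4, 5, 6, 7, 8, 9, 10}
(Q ∪ ((P − R) △ R)) − R = {1, 2, 3, 4, 9, 10}
(Q − (R − Q)) ∪ ((Q ∪ ((P − R) △ R)) − R) = {1, 2, 3, 4, 5, 8, 9, 10}
Q ∩ ((Q − (R − Q)) ∪ ((Q ∪ ((P − R) △ R)) − R)) = {2, 3, 4, 5, 8, 9, 10}
R ∪ (Q ∩ ((Q − (R − Q)) ∪ ((Q ∪ ((P − R) △ R)) − R))) = {2, 3, 4, 5, 6, 7, 8, 9, 10}

{2, 3, 4, 5, 6, 7, 8, 9, 10}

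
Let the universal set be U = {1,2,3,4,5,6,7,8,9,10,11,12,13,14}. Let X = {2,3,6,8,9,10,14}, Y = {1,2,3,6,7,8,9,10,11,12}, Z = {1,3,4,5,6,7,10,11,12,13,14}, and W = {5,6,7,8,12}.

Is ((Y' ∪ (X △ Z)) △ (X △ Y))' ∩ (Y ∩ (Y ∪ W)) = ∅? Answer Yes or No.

Y' = {4,5,13,14}
X △ Z = {1,2,4,5,7,8,9,11,12,13}
Y' ∪ (X △ Z) = {1,2,4,5,7,8,9,11,12,13,14}
X △ Y = {1,7,11,12,14}
(Y' ∪ (X △ Z)) △ (X △ Y) = {2,4,5,8,9,13}
((Y' ∪ (X △ Z)) △ (X △ Y))' = {1,3,6,7,10,11,12,14}
Y ∪ W = {1,2,3,5,6,7,8,9,10,11,12}
Y ∩ (Y ∪ W) = {1,2,3,6,7,8,9,10,11,12}
1 lies in both, so they are not disjoint.

No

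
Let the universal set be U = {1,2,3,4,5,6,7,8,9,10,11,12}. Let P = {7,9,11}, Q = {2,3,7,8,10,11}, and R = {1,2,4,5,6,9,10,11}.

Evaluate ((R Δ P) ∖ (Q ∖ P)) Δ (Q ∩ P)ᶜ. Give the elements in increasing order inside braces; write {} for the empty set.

R Δ P = {1,2,4,5,6,7,10}
Q ∖ P = {2,3,8,10}
(R Δ P) ∖ (Q ∖ P) = {1,4,5,6,7}
Q ∩ P = {7,11}
(Q ∩ P)ᶜ = {1,2,3,4,5,6,8,9,10,12}
((R Δ P) ∖ (Q ∖ P)) Δ (Q ∩ P)ᶜ = {2,3,7,8,9,10,12}

{2,3,7,8,9,10,12}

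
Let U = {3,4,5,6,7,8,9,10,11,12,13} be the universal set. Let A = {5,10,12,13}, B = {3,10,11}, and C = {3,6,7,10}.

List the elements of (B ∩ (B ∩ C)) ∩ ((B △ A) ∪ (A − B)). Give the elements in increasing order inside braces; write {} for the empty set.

{3}

B ∩ C = {3,10}
B ∩ (B ∩ C) = {3,10}
B △ A = {3,5,11,12,13}
A − B = {5,12,13}
(B △ A) ∪ (A − B) = {3,5,11,12,13}
(B ∩ (B ∩ C)) ∩ ((B △ A) ∪ (A − B)) = {3}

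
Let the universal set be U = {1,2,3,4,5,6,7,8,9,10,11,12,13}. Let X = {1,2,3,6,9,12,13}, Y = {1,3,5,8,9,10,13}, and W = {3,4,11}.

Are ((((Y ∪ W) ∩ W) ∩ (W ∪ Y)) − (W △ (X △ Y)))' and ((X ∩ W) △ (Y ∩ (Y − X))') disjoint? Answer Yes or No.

Y ∪ W = {1,3,4,5,8,9,10,11,13}
(Y ∪ W) ∩ W = {3,4,11}
W ∪ Y = {1,3,4,5,8,9,10,11,13}
((Y ∪ W) ∩ W) ∩ (W ∪ Y) = {3,4,11}
X △ Y = {2,5,6,8,10,12}
W △ (X △ Y) = {2,3,4,5,6,8,10,11,12}
(((Y ∪ W) ∩ W) ∩ (W ∪ Y)) − (W △ (X △ Y)) = {}
((((Y ∪ W) ∩ W) ∩ (W ∪ Y)) − (W △ (X △ Y)))' = {1,2,3,4,5,6,7,8,9,10,11,12,13}
X ∩ W = {3}
Y − X = {5,8,10}
Y ∩ (Y − X) = {5,8,10}
(Y ∩ (Y − X))' = {1,2,3,4,6,7,9,11,12,13}
(X ∩ W) △ (Y ∩ (Y − X))' = {1,2,4,6,7,9,11,12,13}
1 lies in both, so they are not disjoint.

No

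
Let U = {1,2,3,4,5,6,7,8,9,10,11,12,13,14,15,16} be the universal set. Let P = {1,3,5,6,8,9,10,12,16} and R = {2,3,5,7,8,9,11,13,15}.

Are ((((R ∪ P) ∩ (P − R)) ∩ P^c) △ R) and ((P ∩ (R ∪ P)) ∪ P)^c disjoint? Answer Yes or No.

No

R ∪ P = {1,2,3,5,6,7,8,9,10,11,12,13,15,16}
P − R = {1,6,10,12,16}
(R ∪ P) ∩ (P − R) = {1,6,10,12,16}
P^c = {2,4,7,11,13,14,15}
((R ∪ P) ∩ (P − R)) ∩ P^c = {}
(((R ∪ P) ∩ (P − R)) ∩ P^c) △ R = {2,3,5,7,8,9,11,13,15}
P ∩ (R ∪ P) = {1,3,5,6,8,9,10,12,16}
(P ∩ (R ∪ P)) ∪ P = {1,3,5,6,8,9,10,12,16}
((P ∩ (R ∪ P)) ∪ P)^c = {2,4,7,11,13,14,15}
2 lies in both, so they are not disjoint.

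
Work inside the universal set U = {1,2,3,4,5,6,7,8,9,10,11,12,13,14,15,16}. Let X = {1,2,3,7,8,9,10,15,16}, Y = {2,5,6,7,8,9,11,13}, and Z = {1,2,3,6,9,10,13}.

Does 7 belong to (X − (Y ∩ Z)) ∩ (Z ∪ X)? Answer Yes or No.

Yes

7 ∈ Y and 7 ∉ Z, so 7 ∉ Y ∩ Z
7 ∈ X and 7 ∉ (Y ∩ Z), so 7 ∈ X − (Y ∩ Z)
7 ∉ Z and 7 ∈ X, so 7 ∈ Z ∪ X
7 ∈ (X − (Y ∩ Z)) and 7 ∈ (Z ∪ X), so 7 ∈ (X − (Y ∩ Z)) ∩ (Z ∪ X)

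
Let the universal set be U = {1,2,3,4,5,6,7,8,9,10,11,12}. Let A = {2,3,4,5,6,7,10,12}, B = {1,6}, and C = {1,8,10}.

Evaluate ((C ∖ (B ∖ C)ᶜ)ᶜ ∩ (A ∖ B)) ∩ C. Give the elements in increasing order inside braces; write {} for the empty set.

{10}

B ∖ C = {6}
(B ∖ C)ᶜ = {1,2,3,4,5,7,8,9,10,11,12}
C ∖ (B ∖ C)ᶜ = {}
(C ∖ (B ∖ C)ᶜ)ᶜ = {1,2,3,4,5,6,7,8,9,10,11,12}
A ∖ B = {2,3,4,5,7,10,12}
(C ∖ (B ∖ C)ᶜ)ᶜ ∩ (A ∖ B) = {2,3,4,5,7,10,12}
((C ∖ (B ∖ C)ᶜ)ᶜ ∩ (A ∖ B)) ∩ C = {10}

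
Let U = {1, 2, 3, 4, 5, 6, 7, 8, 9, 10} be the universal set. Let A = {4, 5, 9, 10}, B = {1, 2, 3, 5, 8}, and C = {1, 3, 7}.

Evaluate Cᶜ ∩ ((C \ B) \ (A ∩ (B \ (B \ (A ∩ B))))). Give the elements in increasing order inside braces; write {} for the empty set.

{}

Cᶜ = {2, 4, 5, 6, 8, 9, 10}
C \ B = {7}
A ∩ B = {5}
B \ (A ∩ B) = {1, 2, 3, 8}
B \ (B \ (A ∩ B)) = {5}
A ∩ (B \ (B \ (A ∩ B))) = {5}
(C \ B) \ (A ∩ (B \ (B \ (A ∩ B)))) = {7}
Cᶜ ∩ ((C \ B) \ (A ∩ (B \ (B \ (A ∩ B))))) = {}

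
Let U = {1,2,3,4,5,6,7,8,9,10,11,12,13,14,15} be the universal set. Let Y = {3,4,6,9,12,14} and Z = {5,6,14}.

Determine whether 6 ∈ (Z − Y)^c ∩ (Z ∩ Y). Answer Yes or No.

Yes

6 ∈ Z and 6 ∈ Y, so 6 ∉ Z − Y
6 ∈ (Z − Y)^c since 6 ∉ (Z − Y)
6 ∈ Z and 6 ∈ Y, so 6 ∈ Z ∩ Y
6 ∈ (Z − Y)^c and 6 ∈ (Z ∩ Y), so 6 ∈ (Z − Y)^c ∩ (Z ∩ Y)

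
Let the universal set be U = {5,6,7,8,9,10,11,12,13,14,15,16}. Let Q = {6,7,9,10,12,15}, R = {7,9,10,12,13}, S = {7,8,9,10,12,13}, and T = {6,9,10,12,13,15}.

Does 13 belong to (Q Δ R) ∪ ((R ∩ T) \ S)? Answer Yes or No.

13 ∉ Q and 13 ∈ R, so 13 ∈ Q Δ R
13 ∈ R and 13 ∈ T, so 13 ∈ R ∩ T
13 ∈ (R ∩ T) and 13 ∈ S, so 13 ∉ (R ∩ T) \ S
13 ∈ (Q Δ R) and 13 ∉ ((R ∩ T) \ S), so 13 ∈ (Q Δ R) ∪ ((R ∩ T) \ S)

Yes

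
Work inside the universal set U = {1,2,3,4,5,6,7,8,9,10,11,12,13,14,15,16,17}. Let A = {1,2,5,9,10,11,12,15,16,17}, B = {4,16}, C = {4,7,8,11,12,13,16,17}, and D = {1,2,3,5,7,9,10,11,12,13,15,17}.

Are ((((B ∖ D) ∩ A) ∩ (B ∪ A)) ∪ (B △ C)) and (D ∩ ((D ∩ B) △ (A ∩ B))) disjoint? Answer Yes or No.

B ∖ D = {4,16}
(B ∖ D) ∩ A = {16}
B ∪ A = {1,2,4,5,9,10,11,12,15,16,17}
((B ∖ D) ∩ A) ∩ (B ∪ A) = {16}
B △ C = {7,8,11,12,13,17}
(((B ∖ D) ∩ A) ∩ (B ∪ A)) ∪ (B △ C) = {7,8,11,12,13,16,17}
D ∩ B = {}
A ∩ B = {16}
(D ∩ B) △ (A ∩ B) = {16}
D ∩ ((D ∩ B) △ (A ∩ B)) = {}
{7,8,11,12,13,16,17} and {} share no elements.

Yes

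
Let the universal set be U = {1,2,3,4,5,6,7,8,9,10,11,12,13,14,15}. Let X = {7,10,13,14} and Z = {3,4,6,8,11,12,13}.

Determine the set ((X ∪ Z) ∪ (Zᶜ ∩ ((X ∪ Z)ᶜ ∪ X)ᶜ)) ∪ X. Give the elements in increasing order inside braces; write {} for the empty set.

{3,4,6,7,8,10,11,12,13,14}

X ∪ Z = {3,4,6,7,8,10,11,12,13,14}
Zᶜ = {1,2,5,7,9,10,14,15}
(X ∪ Z)ᶜ = {1,2,5,9,15}
(X ∪ Z)ᶜ ∪ X = {1,2,5,7,9,10,13,14,15}
((X ∪ Z)ᶜ ∪ X)ᶜ = {3,4,6,8,11,12}
Zᶜ ∩ ((X ∪ Z)ᶜ ∪ X)ᶜ = {}
(X ∪ Z) ∪ (Zᶜ ∩ ((X ∪ Z)ᶜ ∪ X)ᶜ) = {3,4,6,7,8,10,11,12,13,14}
((X ∪ Z) ∪ (Zᶜ ∩ ((X ∪ Z)ᶜ ∪ X)ᶜ)) ∪ X = {3,4,6,7,8,10,11,12,13,14}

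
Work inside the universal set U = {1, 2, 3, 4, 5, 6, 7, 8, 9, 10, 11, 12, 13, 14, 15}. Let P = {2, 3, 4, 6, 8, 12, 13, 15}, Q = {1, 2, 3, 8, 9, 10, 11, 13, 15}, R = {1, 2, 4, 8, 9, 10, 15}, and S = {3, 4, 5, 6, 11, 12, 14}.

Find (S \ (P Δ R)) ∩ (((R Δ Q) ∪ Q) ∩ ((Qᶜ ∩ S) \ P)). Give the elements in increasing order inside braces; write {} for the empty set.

P Δ R = {1, 3, 6, 9, 10, 12, 13}
S \ (P Δ R) = {4, 5, 11, 14}
R Δ Q = {3, 4, 11, 13}
(R Δ Q) ∪ Q = {1, 2, 3, 4, 8, 9, 10, 11, 13, 15}
Qᶜ = {4, 5, 6, 7, 12, 14}
Qᶜ ∩ S = {4, 5, 6, 12, 14}
(Qᶜ ∩ S) \ P = {5, 14}
((R Δ Q) ∪ Q) ∩ ((Qᶜ ∩ S) \ P) = {}
(S \ (P Δ R)) ∩ (((R Δ Q) ∪ Q) ∩ ((Qᶜ ∩ S) \ P)) = {}

{}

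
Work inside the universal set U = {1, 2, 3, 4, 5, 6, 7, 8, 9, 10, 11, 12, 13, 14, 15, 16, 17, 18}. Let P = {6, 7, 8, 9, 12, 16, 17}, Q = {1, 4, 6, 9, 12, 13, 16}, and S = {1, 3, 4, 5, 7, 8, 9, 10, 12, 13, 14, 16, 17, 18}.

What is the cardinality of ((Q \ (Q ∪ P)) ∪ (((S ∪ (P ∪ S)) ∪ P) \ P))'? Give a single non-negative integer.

10

Q ∪ P = {1, 4, 6, 7, 8, 9, 12, 13, 16, 17}
Q \ (Q ∪ P) = {}
P ∪ S = {1, 3, 4, 5, 6, 7, 8, 9, 10, 12, 13, 14, 16, 17, 18}
S ∪ (P ∪ S) = {1, 3, 4, 5, 6, 7, 8, 9, 10, 12, 13, 14, 16, 17, 18}
(S ∪ (P ∪ S)) ∪ P = {1, 3, 4, 5, 6, 7, 8, 9, 10, 12, 13, 14, 16, 17, 18}
((S ∪ (P ∪ S)) ∪ P) \ P = {1, 3, 4, 5, 10, 13, 14, 18}
(Q \ (Q ∪ P)) ∪ (((S ∪ (P ∪ S)) ∪ P) \ P) = {1, 3, 4, 5, 10, 13, 14, 18}
((Q \ (Q ∪ P)) ∪ (((S ∪ (P ∪ S)) ∪ P) \ P))' = {2, 6, 7, 8, 9, 11, 12, 15, 16, 17}
|((Q \ (Q ∪ P)) ∪ (((S ∪ (P ∪ S)) ∪ P) \ P))'| = 10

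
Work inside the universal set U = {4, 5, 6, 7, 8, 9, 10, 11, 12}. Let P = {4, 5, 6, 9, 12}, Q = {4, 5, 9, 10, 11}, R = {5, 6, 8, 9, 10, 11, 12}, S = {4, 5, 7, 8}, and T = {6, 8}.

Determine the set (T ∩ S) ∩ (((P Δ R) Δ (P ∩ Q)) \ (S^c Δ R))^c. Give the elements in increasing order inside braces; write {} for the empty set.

{8}

T ∩ S = {8}
P Δ R = {4, 8, 10, 11}
P ∩ Q = {4, 5, 9}
(P Δ R) Δ (P ∩ Q) = {5, 8, 9, 10, 11}
S^c = {6, 9, 10, 11, 12}
S^c Δ R = {5, 8}
((P Δ R) Δ (P ∩ Q)) \ (S^c Δ R) = {9, 10, 11}
(((P Δ R) Δ (P ∩ Q)) \ (S^c Δ R))^c = {4, 5, 6, 7, 8, 12}
(T ∩ S) ∩ (((P Δ R) Δ (P ∩ Q)) \ (S^c Δ R))^c = {8}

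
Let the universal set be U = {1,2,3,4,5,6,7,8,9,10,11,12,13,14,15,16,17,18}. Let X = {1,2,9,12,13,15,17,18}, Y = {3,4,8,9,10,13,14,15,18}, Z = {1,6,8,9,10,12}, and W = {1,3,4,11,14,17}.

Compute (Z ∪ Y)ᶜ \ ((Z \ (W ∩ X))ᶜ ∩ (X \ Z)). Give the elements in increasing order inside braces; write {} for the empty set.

Z ∪ Y = {1,3,4,6,8,9,10,12,13,14,15,18}
(Z ∪ Y)ᶜ = {2,5,7,11,16,17}
W ∩ X = {1,17}
Z \ (W ∩ X) = {6,8,9,10,12}
(Z \ (W ∩ X))ᶜ = {1,2,3,4,5,7,11,13,14,15,16,17,18}
X \ Z = {2,13,15,17,18}
(Z \ (W ∩ X))ᶜ ∩ (X \ Z) = {2,13,15,17,18}
(Z ∪ Y)ᶜ \ ((Z \ (W ∩ X))ᶜ ∩ (X \ Z)) = {5,7,11,16}

{5,7,11,16}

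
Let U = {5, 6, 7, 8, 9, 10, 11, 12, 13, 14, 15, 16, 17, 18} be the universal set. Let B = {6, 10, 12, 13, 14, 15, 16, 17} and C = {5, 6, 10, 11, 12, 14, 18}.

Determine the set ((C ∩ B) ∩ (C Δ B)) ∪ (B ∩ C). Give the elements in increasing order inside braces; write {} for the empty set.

{6, 10, 12, 14}

C ∩ B = {6, 10, 12, 14}
C Δ B = {5, 11, 13, 15, 16, 17, 18}
(C ∩ B) ∩ (C Δ B) = {}
B ∩ C = {6, 10, 12, 14}
((C ∩ B) ∩ (C Δ B)) ∪ (B ∩ C) = {6, 10, 12, 14}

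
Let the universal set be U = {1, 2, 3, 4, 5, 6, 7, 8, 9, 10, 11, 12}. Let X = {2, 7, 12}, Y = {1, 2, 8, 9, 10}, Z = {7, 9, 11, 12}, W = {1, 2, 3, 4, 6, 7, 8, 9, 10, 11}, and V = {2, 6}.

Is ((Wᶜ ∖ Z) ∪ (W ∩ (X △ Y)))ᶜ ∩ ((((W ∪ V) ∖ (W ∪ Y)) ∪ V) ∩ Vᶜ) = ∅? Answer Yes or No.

Wᶜ = {5, 12}
Wᶜ ∖ Z = {5}
X △ Y = {1, 7, 8, 9, 10, 12}
W ∩ (X △ Y) = {1, 7, 8, 9, 10}
(Wᶜ ∖ Z) ∪ (W ∩ (X △ Y)) = {1, 5, 7, 8, 9, 10}
((Wᶜ ∖ Z) ∪ (W ∩ (X △ Y)))ᶜ = {2, 3, 4, 6, 11, 12}
W ∪ V = {1, 2, 3, 4, 6, 7, 8, 9, 10, 11}
W ∪ Y = {1, 2, 3, 4, 6, 7, 8, 9, 10, 11}
(W ∪ V) ∖ (W ∪ Y) = {}
((W ∪ V) ∖ (W ∪ Y)) ∪ V = {2, 6}
Vᶜ = {1, 3, 4, 5, 7, 8, 9, 10, 11, 12}
(((W ∪ V) ∖ (W ∪ Y)) ∪ V) ∩ Vᶜ = {}
{2, 3, 4, 6, 11, 12} and {} share no elements.

Yes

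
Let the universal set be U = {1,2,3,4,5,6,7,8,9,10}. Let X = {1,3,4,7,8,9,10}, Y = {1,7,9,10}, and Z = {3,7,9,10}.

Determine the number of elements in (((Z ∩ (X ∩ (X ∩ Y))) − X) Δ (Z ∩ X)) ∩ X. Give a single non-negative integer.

X ∩ Y = {1,7,9,10}
X ∩ (X ∩ Y) = {1,7,9,10}
Z ∩ (X ∩ (X ∩ Y)) = {7,9,10}
(Z ∩ (X ∩ (X ∩ Y))) − X = {}
Z ∩ X = {3,7,9,10}
((Z ∩ (X ∩ (X ∩ Y))) − X) Δ (Z ∩ X) = {3,7,9,10}
(((Z ∩ (X ∩ (X ∩ Y))) − X) Δ (Z ∩ X)) ∩ X = {3,7,9,10}
|(((Z ∩ (X ∩ (X ∩ Y))) − X) Δ (Z ∩ X)) ∩ X| = 4

4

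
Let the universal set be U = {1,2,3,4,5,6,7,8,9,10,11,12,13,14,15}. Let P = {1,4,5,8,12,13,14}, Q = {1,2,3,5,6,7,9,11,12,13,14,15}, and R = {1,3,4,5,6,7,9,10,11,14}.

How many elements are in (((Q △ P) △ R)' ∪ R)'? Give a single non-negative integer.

3

Q △ P = {2,3,4,6,7,8,9,11,15}
(Q △ P) △ R = {1,2,5,8,10,14,15}
((Q △ P) △ R)' = {3,4,6,7,9,11,12,13}
((Q △ P) △ R)' ∪ R = {1,3,4,5,6,7,9,10,11,12,13,14}
(((Q △ P) △ R)' ∪ R)' = {2,8,15}
|(((Q △ P) △ R)' ∪ R)'| = 3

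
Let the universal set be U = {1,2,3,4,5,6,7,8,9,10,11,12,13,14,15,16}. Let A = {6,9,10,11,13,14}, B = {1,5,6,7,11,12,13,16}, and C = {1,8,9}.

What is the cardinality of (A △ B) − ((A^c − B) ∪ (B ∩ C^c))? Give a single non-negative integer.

4

A △ B = {1,5,7,9,10,12,14,16}
A^c = {1,2,3,4,5,7,8,12,15,16}
A^c − B = {2,3,4,8,15}
C^c = {2,3,4,5,6,7,10,11,12,13,14,15,16}
B ∩ C^c = {5,6,7,11,12,13,16}
(A^c − B) ∪ (B ∩ C^c) = {2,3,4,5,6,7,8,11,12,13,15,16}
(A △ B) − ((A^c − B) ∪ (B ∩ C^c)) = {1,9,10,14}
|(A △ B) − ((A^c − B) ∪ (B ∩ C^c))| = 4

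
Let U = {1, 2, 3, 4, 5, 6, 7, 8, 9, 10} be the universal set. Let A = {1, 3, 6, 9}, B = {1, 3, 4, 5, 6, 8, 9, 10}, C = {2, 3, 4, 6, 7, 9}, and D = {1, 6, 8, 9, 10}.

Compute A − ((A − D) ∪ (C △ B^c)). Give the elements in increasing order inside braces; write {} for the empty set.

A − D = {3}
B^c = {2, 7}
C △ B^c = {3, 4, 6, 9}
(A − D) ∪ (C △ B^c) = {3, 4, 6, 9}
A − ((A − D) ∪ (C △ B^c)) = {1}

{1}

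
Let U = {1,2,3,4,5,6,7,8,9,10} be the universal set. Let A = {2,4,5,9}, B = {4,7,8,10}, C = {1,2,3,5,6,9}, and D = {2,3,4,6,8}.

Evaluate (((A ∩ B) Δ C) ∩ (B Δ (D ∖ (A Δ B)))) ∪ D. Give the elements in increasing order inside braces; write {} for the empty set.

{2,3,4,6,8}

A ∩ B = {4}
(A ∩ B) Δ C = {1,2,3,4,5,6,9}
A Δ B = {2,5,7,8,9,10}
D ∖ (A Δ B) = {3,4,6}
B Δ (D ∖ (A Δ B)) = {3,6,7,8,10}
((A ∩ B) Δ C) ∩ (B Δ (D ∖ (A Δ B))) = {3,6}
(((A ∩ B) Δ C) ∩ (B Δ (D ∖ (A Δ B)))) ∪ D = {2,3,4,6,8}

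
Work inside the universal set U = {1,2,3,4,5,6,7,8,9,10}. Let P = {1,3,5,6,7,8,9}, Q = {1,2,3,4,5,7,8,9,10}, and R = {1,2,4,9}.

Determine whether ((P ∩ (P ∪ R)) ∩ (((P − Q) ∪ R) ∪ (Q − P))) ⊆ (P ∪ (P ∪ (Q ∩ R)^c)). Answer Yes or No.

Yes

P ∪ R = {1,2,3,4,5,6,7,8,9}
P ∩ (P ∪ R) = {1,3,5,6,7,8,9}
P − Q = {6}
(P − Q) ∪ R = {1,2,4,6,9}
Q − P = {2,4,10}
((P − Q) ∪ R) ∪ (Q − P) = {1,2,4,6,9,10}
(P ∩ (P ∪ R)) ∩ (((P − Q) ∪ R) ∪ (Q − P)) = {1,6,9}
Q ∩ R = {1,2,4,9}
(Q ∩ R)^c = {3,5,6,7,8,10}
P ∪ (Q ∩ R)^c = {1,3,5,6,7,8,9,10}
P ∪ (P ∪ (Q ∩ R)^c) = {1,3,5,6,7,8,9,10}
Every element of {1,6,9} is in {1,3,5,6,7,8,9,10}, so (P ∩ (P ∪ R)) ∩ (((P − Q) ∪ R) ∪ (Q − P)) ⊆ P ∪ (P ∪ (Q ∩ R)^c).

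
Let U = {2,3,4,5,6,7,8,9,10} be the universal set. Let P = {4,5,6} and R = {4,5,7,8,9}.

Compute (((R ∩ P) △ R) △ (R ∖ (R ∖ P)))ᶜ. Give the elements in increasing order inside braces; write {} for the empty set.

R ∩ P = {4,5}
(R ∩ P) △ R = {7,8,9}
R ∖ P = {7,8,9}
R ∖ (R ∖ P) = {4,5}
((R ∩ P) △ R) △ (R ∖ (R ∖ P)) = {4,5,7,8,9}
(((R ∩ P) △ R) △ (R ∖ (R ∖ P)))ᶜ = {2,3,6,10}

{2,3,6,10}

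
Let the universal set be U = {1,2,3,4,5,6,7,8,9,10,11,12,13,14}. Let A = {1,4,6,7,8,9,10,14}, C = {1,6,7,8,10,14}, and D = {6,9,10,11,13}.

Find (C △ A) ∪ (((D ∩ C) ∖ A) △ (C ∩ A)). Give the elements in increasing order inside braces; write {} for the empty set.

{1,4,6,7,8,9,10,14}

C △ A = {4,9}
D ∩ C = {6,10}
(D ∩ C) ∖ A = {}
C ∩ A = {1,6,7,8,10,14}
((D ∩ C) ∖ A) △ (C ∩ A) = {1,6,7,8,10,14}
(C △ A) ∪ (((D ∩ C) ∖ A) △ (C ∩ A)) = {1,4,6,7,8,9,10,14}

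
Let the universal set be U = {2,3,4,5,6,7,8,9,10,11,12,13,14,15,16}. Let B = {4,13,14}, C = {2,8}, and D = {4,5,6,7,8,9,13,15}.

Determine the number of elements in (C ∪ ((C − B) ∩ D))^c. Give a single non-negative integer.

C − B = {2,8}
(C − B) ∩ D = {8}
C ∪ ((C − B) ∩ D) = {2,8}
(C ∪ ((C − B) ∩ D))^c = {3,4,5,6,7,9,10,11,12,13,14,15,16}
|(C ∪ ((C − B) ∩ D))^c| = 13

13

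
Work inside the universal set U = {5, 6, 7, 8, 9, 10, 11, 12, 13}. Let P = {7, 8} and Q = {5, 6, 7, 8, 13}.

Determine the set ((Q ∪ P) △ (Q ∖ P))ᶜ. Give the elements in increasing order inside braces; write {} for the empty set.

Q ∪ P = {5, 6, 7, 8, 13}
Q ∖ P = {5, 6, 13}
(Q ∪ P) △ (Q ∖ P) = {7, 8}
((Q ∪ P) △ (Q ∖ P))ᶜ = {5, 6, 9, 10, 11, 12, 13}

{5, 6, 9, 10, 11, 12, 13}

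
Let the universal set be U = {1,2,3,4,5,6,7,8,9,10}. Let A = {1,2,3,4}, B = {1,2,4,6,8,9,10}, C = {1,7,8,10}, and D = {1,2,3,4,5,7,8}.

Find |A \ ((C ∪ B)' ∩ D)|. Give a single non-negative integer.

3

C ∪ B = {1,2,4,6,7,8,9,10}
(C ∪ B)' = {3,5}
(C ∪ B)' ∩ D = {3,5}
A \ ((C ∪ B)' ∩ D) = {1,2,4}
|A \ ((C ∪ B)' ∩ D)| = 3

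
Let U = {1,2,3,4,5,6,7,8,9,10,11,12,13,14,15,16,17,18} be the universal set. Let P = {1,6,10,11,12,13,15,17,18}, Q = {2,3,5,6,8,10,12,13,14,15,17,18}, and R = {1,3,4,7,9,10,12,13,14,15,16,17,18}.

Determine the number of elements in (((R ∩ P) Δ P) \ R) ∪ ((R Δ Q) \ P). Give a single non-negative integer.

R ∩ P = {1,10,12,13,15,17,18}
(R ∩ P) Δ P = {6,11}
((R ∩ P) Δ P) \ R = {6,11}
R Δ Q = {1,2,4,5,6,7,8,9,16}
(R Δ Q) \ P = {2,4,5,7,8,9,16}
(((R ∩ P) Δ P) \ R) ∪ ((R Δ Q) \ P) = {2,4,5,6,7,8,9,11,16}
|(((R ∩ P) Δ P) \ R) ∪ ((R Δ Q) \ P)| = 9

9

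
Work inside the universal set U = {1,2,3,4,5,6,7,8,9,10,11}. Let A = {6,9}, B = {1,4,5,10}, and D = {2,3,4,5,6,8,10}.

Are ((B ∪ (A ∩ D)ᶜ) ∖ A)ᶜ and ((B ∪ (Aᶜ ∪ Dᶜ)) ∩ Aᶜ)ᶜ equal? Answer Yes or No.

A ∩ D = {6}
(A ∩ D)ᶜ = {1,2,3,4,5,7,8,9,10,11}
B ∪ (A ∩ D)ᶜ = {1,2,3,4,5,7,8,9,10,11}
(B ∪ (A ∩ D)ᶜ) ∖ A = {1,2,3,4,5,7,8,10,11}
((B ∪ (A ∩ D)ᶜ) ∖ A)ᶜ = {6,9}
Aᶜ = {1,2,3,4,5,7,8,10,11}
Dᶜ = {1,7,9,11}
Aᶜ ∪ Dᶜ = {1,2,3,4,5,7,8,9,10,11}
B ∪ (Aᶜ ∪ Dᶜ) = {1,2,3,4,5,7,8,9,10,11}
(B ∪ (Aᶜ ∪ Dᶜ)) ∩ Aᶜ = {1,2,3,4,5,7,8,10,11}
((B ∪ (Aᶜ ∪ Dᶜ)) ∩ Aᶜ)ᶜ = {6,9}
Both equal {6,9}, so ((B ∪ (A ∩ D)ᶜ) ∖ A)ᶜ = ((B ∪ (Aᶜ ∪ Dᶜ)) ∩ Aᶜ)ᶜ.

Yes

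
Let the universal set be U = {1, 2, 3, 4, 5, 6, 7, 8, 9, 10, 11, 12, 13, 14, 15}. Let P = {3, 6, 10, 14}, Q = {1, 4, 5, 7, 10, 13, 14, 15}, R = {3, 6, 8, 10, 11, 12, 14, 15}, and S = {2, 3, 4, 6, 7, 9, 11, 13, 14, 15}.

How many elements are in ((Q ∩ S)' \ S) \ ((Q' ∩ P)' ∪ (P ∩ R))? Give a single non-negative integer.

0

Q ∩ S = {4, 7, 13, 14, 15}
(Q ∩ S)' = {1, 2, 3, 5, 6, 8, 9, 10, 11, 12}
(Q ∩ S)' \ S = {1, 5, 8, 10, 12}
Q' = {2, 3, 6, 8, 9, 11, 12}
Q' ∩ P = {3, 6}
(Q' ∩ P)' = {1, 2, 4, 5, 7, 8, 9, 10, 11, 12, 13, 14, 15}
P ∩ R = {3, 6, 10, 14}
(Q' ∩ P)' ∪ (P ∩ R) = {1, 2, 3, 4, 5, 6, 7, 8, 9, 10, 11, 12, 13, 14, 15}
((Q ∩ S)' \ S) \ ((Q' ∩ P)' ∪ (P ∩ R)) = {}
|((Q ∩ S)' \ S) \ ((Q' ∩ P)' ∪ (P ∩ R))| = 0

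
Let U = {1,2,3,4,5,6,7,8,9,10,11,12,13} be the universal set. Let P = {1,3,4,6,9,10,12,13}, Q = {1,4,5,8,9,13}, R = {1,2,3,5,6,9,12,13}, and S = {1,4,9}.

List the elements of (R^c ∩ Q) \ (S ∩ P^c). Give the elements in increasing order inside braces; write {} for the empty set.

{4,8}

R^c = {4,7,8,10,11}
R^c ∩ Q = {4,8}
P^c = {2,5,7,8,11}
S ∩ P^c = {}
(R^c ∩ Q) \ (S ∩ P^c) = {4,8}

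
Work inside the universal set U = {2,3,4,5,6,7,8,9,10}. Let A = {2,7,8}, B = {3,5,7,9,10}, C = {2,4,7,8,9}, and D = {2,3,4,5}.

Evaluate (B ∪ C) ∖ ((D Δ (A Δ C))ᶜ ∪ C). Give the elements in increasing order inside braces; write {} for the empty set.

{3,5}

B ∪ C = {2,3,4,5,7,8,9,10}
A Δ C = {4,9}
D Δ (A Δ C) = {2,3,5,9}
(D Δ (A Δ C))ᶜ = {4,6,7,8,10}
(D Δ (A Δ C))ᶜ ∪ C = {2,4,6,7,8,9,10}
(B ∪ C) ∖ ((D Δ (A Δ C))ᶜ ∪ C) = {3,5}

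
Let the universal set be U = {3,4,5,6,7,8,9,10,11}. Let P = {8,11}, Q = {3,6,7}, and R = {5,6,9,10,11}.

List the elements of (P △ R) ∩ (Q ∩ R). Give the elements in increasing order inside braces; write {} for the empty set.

P △ R = {5,6,8,9,10}
Q ∩ R = {6}
(P △ R) ∩ (Q ∩ R) = {6}

{6}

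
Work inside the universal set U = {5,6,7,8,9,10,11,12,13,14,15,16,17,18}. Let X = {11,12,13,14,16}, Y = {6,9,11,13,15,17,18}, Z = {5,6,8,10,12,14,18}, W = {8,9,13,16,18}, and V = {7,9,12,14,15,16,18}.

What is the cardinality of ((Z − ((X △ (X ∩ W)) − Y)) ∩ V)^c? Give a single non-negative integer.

X ∩ W = {13,16}
X △ (X ∩ W) = {11,12,14}
(X △ (X ∩ W)) − Y = {12,14}
Z − ((X △ (X ∩ W)) − Y) = {5,6,8,10,18}
(Z − ((X △ (X ∩ W)) − Y)) ∩ V = {18}
((Z − ((X △ (X ∩ W)) − Y)) ∩ V)^c = {5,6,7,8,9,10,11,12,13,14,15,16,17}
|((Z − ((X △ (X ∩ W)) − Y)) ∩ V)^c| = 13

13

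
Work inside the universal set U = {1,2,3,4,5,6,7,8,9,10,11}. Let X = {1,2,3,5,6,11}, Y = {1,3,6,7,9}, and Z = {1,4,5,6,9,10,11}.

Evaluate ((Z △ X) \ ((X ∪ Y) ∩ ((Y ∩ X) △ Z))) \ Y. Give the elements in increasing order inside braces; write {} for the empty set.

Z △ X = {2,3,4,9,10}
X ∪ Y = {1,2,3,5,6,7,9,11}
Y ∩ X = {1,3,6}
(Y ∩ X) △ Z = {3,4,5,9,10,11}
(X ∪ Y) ∩ ((Y ∩ X) △ Z) = {3,5,9,11}
(Z △ X) \ ((X ∪ Y) ∩ ((Y ∩ X) △ Z)) = {2,4,10}
((Z △ X) \ ((X ∪ Y) ∩ ((Y ∩ X) △ Z))) \ Y = {2,4,10}

{2,4,10}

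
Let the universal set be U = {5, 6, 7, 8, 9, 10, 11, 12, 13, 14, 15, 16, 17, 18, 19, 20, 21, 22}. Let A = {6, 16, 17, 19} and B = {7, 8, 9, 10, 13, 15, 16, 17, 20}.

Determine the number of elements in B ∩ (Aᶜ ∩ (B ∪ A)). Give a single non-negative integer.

Aᶜ = {5, 7, 8, 9, 10, 11, 12, 13, 14, 15, 18, 20, 21, 22}
B ∪ A = {6, 7, 8, 9, 10, 13, 15, 16, 17, 19, 20}
Aᶜ ∩ (B ∪ A) = {7, 8, 9, 10, 13, 15, 20}
B ∩ (Aᶜ ∩ (B ∪ A)) = {7, 8, 9, 10, 13, 15, 20}
|B ∩ (Aᶜ ∩ (B ∪ A))| = 7

7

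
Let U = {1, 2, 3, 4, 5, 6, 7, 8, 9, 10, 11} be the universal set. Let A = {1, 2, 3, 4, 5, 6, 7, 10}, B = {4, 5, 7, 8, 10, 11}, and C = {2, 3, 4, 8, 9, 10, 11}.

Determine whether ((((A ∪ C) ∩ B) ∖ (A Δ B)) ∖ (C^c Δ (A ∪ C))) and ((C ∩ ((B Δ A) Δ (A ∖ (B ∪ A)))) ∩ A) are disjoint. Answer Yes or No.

A ∪ C = {1, 2, 3, 4, 5, 6, 7, 8, 9, 10, 11}
(A ∪ C) ∩ B = {4, 5, 7, 8, 10, 11}
A Δ B = {1, 2, 3, 6, 8, 11}
((A ∪ C) ∩ B) ∖ (A Δ B) = {4, 5, 7, 10}
C^c = {1, 5, 6, 7}
C^c Δ (A ∪ C) = {2, 3, 4, 8, 9, 10, 11}
(((A ∪ C) ∩ B) ∖ (A Δ B)) ∖ (C^c Δ (A ∪ C)) = {5, 7}
B Δ A = {1, 2, 3, 6, 8, 11}
B ∪ A = {1, 2, 3, 4, 5, 6, 7, 8, 10, 11}
A ∖ (B ∪ A) = {}
(B Δ A) Δ (A ∖ (B ∪ A)) = {1, 2, 3, 6, 8, 11}
C ∩ ((B Δ A) Δ (A ∖ (B ∪ A))) = {2, 3, 8, 11}
(C ∩ ((B Δ A) Δ (A ∖ (B ∪ A)))) ∩ A = {2, 3}
{5, 7} and {2, 3} share no elements.

Yes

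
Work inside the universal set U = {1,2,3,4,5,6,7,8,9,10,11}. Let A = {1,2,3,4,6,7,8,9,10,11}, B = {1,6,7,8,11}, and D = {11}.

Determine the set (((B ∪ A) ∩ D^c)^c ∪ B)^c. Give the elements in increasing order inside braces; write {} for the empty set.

{2,3,4,9,10}

B ∪ A = {1,2,3,4,6,7,8,9,10,11}
D^c = {1,2,3,4,5,6,7,8,9,10}
(B ∪ A) ∩ D^c = {1,2,3,4,6,7,8,9,10}
((B ∪ A) ∩ D^c)^c = {5,11}
((B ∪ A) ∩ D^c)^c ∪ B = {1,5,6,7,8,11}
(((B ∪ A) ∩ D^c)^c ∪ B)^c = {2,3,4,9,10}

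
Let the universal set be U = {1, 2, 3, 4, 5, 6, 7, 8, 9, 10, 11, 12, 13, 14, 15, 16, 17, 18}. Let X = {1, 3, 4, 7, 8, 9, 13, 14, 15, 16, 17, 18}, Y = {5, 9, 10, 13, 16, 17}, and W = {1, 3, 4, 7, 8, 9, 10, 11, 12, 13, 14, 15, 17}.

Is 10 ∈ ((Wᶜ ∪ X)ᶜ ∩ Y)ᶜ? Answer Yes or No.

No

10 ∈ W, so 10 ∉ Wᶜ
10 ∉ Wᶜ and 10 ∉ X, so 10 ∉ Wᶜ ∪ X
10 ∈ (Wᶜ ∪ X)ᶜ since 10 ∉ (Wᶜ ∪ X)
10 ∈ (Wᶜ ∪ X)ᶜ and 10 ∈ Y, so 10 ∈ (Wᶜ ∪ X)ᶜ ∩ Y
10 ∉ ((Wᶜ ∪ X)ᶜ ∩ Y)ᶜ since 10 ∈ ((Wᶜ ∪ X)ᶜ ∩ Y)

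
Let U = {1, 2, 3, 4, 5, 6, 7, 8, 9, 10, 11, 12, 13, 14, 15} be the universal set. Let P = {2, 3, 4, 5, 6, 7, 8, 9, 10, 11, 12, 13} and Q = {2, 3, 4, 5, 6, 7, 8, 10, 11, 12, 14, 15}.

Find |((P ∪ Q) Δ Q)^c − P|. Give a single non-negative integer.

P ∪ Q = {2, 3, 4, 5, 6, 7, 8, 9, 10, 11, 12, 13, 14, 15}
(P ∪ Q) Δ Q = {9, 13}
((P ∪ Q) Δ Q)^c = {1, 2, 3, 4, 5, 6, 7, 8, 10, 11, 12, 14, 15}
((P ∪ Q) Δ Q)^c − P = {1, 14, 15}
|((P ∪ Q) Δ Q)^c − P| = 3

3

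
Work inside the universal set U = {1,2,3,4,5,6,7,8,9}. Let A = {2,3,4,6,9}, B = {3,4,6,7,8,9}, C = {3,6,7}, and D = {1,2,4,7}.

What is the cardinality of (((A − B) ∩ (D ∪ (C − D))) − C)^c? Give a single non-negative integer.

A − B = {2}
C − D = {3,6}
D ∪ (C − D) = {1,2,3,4,6,7}
(A − B) ∩ (D ∪ (C − D)) = {2}
((A − B) ∩ (D ∪ (C − D))) − C = {2}
(((A − B) ∩ (D ∪ (C − D))) − C)^c = {1,3,4,5,6,7,8,9}
|(((A − B) ∩ (D ∪ (C − D))) − C)^c| = 8

8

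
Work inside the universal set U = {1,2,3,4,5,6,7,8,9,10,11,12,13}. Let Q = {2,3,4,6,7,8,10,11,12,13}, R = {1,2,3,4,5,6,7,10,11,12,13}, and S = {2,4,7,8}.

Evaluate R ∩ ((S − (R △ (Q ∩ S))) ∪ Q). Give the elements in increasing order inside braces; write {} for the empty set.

{2,3,4,6,7,10,11,12,13}

Q ∩ S = {2,4,7,8}
R △ (Q ∩ S) = {1,3,5,6,8,10,11,12,13}
S − (R △ (Q ∩ S)) = {2,4,7}
(S − (R △ (Q ∩ S))) ∪ Q = {2,3,4,6,7,8,10,11,12,13}
R ∩ ((S − (R △ (Q ∩ S))) ∪ Q) = {2,3,4,6,7,10,11,12,13}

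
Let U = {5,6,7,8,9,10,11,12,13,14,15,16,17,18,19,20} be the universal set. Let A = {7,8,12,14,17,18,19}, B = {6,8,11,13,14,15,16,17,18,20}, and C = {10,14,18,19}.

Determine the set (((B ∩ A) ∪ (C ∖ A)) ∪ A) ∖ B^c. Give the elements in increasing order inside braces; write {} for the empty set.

B ∩ A = {8,14,17,18}
C ∖ A = {10}
(B ∩ A) ∪ (C ∖ A) = {8,10,14,17,18}
((B ∩ A) ∪ (C ∖ A)) ∪ A = {7,8,10,12,14,17,18,19}
B^c = {5,7,9,10,12,19}
(((B ∩ A) ∪ (C ∖ A)) ∪ A) ∖ B^c = {8,14,17,18}

{8,14,17,18}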